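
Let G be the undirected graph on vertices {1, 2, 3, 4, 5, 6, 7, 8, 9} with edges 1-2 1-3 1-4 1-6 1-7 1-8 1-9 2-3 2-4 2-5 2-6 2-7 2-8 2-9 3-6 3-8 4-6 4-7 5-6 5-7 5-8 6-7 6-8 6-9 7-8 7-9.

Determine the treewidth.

A width-4 tree decomposition is:
Bags: B1 = {1, 2, 4, 6, 7}  B2 = {1, 2, 6, 7, 8}  B3 = {1, 2, 6, 7, 9}  B4 = {2, 5, 6, 7, 8}  B5 = {1, 2, 3, 6, 8}
Tree: B1–B2, B2–B3, B2–B4, B2–B5
Every bag has size at most 5, so the width is 5 − 1 = 4 and tw(G) ≤ 4. Conversely, {1, 2, 3, 6, 8} is a clique of size 5, and the vertices of any clique must share a bag in every tree decomposition; so some bag has ≥ 5 vertices and tw(G) ≥ 4. Therefore the treewidth is 4.

4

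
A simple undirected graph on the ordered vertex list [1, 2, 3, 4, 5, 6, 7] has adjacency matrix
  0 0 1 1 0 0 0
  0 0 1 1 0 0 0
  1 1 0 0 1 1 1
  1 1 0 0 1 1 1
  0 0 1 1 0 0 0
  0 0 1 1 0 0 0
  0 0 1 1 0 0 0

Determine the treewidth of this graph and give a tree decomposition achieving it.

Every bag has size at most 3, so the width is 3 − 1 = 2 and tw(G) ≤ 2. The edges 4–2–3–1–4 form a cycle, so G is not a tree and its treewidth is at least 2. Combining the bounds, tw(G) = 2.

Treewidth 2.
One optimal decomposition is:
Bags: B1 = {2, 3, 4}  B2 = {1, 3, 4}  B3 = {3, 4, 6}  B4 = {3, 4, 7}  B5 = {3, 4, 5}
Tree: B1–B2, B2–B3, B3–B4, B4–B5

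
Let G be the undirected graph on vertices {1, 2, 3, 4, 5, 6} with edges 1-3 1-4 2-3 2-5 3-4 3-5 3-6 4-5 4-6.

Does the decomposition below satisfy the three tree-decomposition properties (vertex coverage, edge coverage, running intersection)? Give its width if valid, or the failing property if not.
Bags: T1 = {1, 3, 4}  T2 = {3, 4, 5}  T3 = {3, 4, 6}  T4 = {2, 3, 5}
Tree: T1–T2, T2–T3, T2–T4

Vertex coverage: the bags together contain {1, 2, 3, 4, 5, 6}, the full vertex set. Edge coverage: each edge of G has both endpoints in at least one bag. Running intersection: for every vertex, the bags containing it form a connected subtree. All three properties hold, so this is a valid tree decomposition of width max|bag| − 1 = 2, and hence tw(G) ≤ 2.

Yes; width 2.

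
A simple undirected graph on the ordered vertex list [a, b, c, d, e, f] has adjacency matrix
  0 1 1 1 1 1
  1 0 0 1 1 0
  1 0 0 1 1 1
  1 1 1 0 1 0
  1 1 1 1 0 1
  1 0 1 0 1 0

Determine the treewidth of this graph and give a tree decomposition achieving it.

Every bag has size at most 4, so the width is 4 − 1 = 3 and tw(G) ≤ 3. For the lower bound, the 4 vertices {a, c, d, e} are pairwise adjacent, and any tree decomposition puts a clique entirely inside one bag — forcing width ≥ 3. Hence tw(G) = 3 exactly.

Treewidth 3.
One such decomposition:
Bags: B1 = {a, c, e, f}  B2 = {a, c, d, e}  B3 = {a, b, d, e}
Tree: B1–B2, B2–B3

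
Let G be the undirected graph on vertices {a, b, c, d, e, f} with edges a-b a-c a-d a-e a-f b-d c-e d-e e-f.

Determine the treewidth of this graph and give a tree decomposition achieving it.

Treewidth 2.
One such decomposition:
Bags: B1 = {a, d, e}  B2 = {a, b, d}  B3 = {a, e, f}  B4 = {a, c, e}
Tree: B1–B2, B1–B3, B1–B4

Every bag has size at most 3, so the width is 3 − 1 = 2 and tw(G) ≤ 2. Conversely, {a, d, e} is a clique of size 3, and the vertices of any clique must share a bag in every tree decomposition; so some bag has ≥ 3 vertices and tw(G) ≥ 2. The upper and lower bounds meet at 2, so that is the treewidth.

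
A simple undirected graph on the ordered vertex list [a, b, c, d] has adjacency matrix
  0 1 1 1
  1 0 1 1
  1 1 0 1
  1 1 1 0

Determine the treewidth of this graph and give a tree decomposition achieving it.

Treewidth 3.
One such decomposition:
Bags: B1 = {a, b, c, d}
Tree: (single bag)

With just one bag of size 4, the width is 4 − 1 = 3, so tw(G) ≤ 3. For the lower bound, the 4 vertices {a, b, c, d} are pairwise adjacent, and any tree decomposition puts a clique entirely inside one bag — forcing width ≥ 3. The upper and lower bounds meet at 3, so that is the treewidth.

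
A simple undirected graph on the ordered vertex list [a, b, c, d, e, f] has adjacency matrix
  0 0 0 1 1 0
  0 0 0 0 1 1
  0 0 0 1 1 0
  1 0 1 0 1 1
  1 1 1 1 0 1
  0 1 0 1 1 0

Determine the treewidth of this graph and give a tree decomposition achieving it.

The largest bag has 3 vertices, giving width 2; this decomposition certifies tw(G) ≤ 2. Conversely, {a, d, e} is a clique of size 3, and the vertices of any clique must share a bag in every tree decomposition; so some bag has ≥ 3 vertices and tw(G) ≥ 2. The upper and lower bounds meet at 2, so that is the treewidth.

Treewidth 2.
One such decomposition:
Bags: B1 = {b, e, f}  B2 = {d, e, f}  B3 = {a, d, e}  B4 = {c, d, e}
Tree: B1–B2, B2–B3, B2–B4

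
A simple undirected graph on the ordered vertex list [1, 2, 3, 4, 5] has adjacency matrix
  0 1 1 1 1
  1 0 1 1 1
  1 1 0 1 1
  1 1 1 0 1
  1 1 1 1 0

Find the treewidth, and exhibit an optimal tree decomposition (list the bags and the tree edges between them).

A single bag containing all 5 vertices is trivially a valid decomposition of width 4. For the lower bound, the 5 vertices {1, 2, 3, 4, 5} are pairwise adjacent, and any tree decomposition puts a clique entirely inside one bag — forcing width ≥ 4. Combining the bounds, tw(G) = 4.

Treewidth 4.
Bags: B1 = {1, 2, 3, 4, 5}
Tree: (single bag)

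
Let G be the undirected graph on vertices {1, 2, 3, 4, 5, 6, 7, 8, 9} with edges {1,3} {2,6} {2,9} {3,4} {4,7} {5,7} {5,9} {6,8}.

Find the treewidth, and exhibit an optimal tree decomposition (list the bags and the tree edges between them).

Treewidth 1.
One such decomposition:
Bags: B1 = {6, 8}  B2 = {2, 6}  B3 = {2, 9}  B4 = {5, 9}  B5 = {5, 7}  B6 = {4, 7}  B7 = {3, 4}  B8 = {1, 3}
Tree: B1–B2, B2–B3, B3–B4, B4–B5, B5–B6, B6–B7, B7–B8

The largest bag has 2 vertices, giving width 1; this decomposition certifies tw(G) ≤ 1. G has an edge, so its treewidth is at least 1. Hence tw(G) = 1 exactly.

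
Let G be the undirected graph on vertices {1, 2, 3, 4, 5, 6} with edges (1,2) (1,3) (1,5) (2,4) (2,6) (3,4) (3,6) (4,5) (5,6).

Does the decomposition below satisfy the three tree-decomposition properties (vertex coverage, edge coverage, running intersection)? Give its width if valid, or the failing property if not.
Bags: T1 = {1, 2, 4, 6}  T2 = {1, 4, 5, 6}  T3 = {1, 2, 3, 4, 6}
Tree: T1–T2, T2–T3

A tree decomposition must satisfy three properties: every vertex lies in some bag; for every edge, both endpoints lie together in some bag; and for every vertex, the bags containing it form a connected subtree. Here bags containing vertex 2 are not connected in the tree, so the decomposition is invalid.

No — bags containing vertex 2 are not connected in the tree.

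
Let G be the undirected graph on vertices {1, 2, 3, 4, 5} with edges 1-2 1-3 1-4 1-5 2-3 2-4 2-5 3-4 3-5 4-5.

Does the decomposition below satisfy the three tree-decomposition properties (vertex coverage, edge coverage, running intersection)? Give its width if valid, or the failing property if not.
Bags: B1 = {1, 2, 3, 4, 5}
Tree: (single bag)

Every vertex of G appears in some bag (union = {1, 2, 3, 4, 5}); every edge is covered by a bag; and for each vertex v the set of bags containing v is connected in the bag tree. The decomposition is therefore valid. The largest bag has 5 vertices, so the width is 4.

Yes; width 4.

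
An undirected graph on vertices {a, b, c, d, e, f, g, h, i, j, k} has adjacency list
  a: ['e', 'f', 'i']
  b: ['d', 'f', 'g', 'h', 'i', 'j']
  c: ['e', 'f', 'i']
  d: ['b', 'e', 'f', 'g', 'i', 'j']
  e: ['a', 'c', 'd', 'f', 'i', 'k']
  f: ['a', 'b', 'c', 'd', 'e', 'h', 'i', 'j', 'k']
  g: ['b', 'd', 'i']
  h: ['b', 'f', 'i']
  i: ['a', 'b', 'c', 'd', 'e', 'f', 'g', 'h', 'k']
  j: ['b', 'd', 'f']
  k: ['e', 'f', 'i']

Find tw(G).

A width-3 tree decomposition is:
Bags: B1 = {d, e, f, i}  B2 = {a, e, f, i}  B3 = {b, d, f, i}  B4 = {e, f, i, k}  B5 = {b, d, g, i}  B6 = {b, f, h, i}  B7 = {b, d, f, j}  B8 = {c, e, f, i}
Tree: B1–B2, B1–B3, B2–B4, B3–B5, B3–B6, B3–B7, B4–B8
The largest bag has 4 vertices, giving width 3; this decomposition certifies tw(G) ≤ 3. On the other hand G contains the 4-clique {b, d, g, i}. A clique must lie in a single bag of any decomposition, so no decomposition can have width below 3. Hence tw(G) = 3 exactly.

3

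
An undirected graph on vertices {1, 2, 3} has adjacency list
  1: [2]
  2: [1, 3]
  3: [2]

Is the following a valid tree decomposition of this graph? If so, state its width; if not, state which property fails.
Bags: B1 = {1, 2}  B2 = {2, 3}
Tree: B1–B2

Yes; width 1.

Every vertex of G appears in some bag (union = {1, 2, 3}); every edge is covered by a bag; and for each vertex v the set of bags containing v is connected in the bag tree. The decomposition is therefore valid. The largest bag has 2 vertices, so the width is 1.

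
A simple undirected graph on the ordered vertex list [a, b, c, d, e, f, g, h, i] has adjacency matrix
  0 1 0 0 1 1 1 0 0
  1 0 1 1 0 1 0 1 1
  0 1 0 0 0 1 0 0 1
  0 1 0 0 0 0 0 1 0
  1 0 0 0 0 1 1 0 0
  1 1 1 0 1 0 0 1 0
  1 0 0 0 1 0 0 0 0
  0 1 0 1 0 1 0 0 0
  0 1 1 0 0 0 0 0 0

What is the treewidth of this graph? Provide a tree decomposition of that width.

Every bag has size at most 3, so the width is 3 − 1 = 2 and tw(G) ≤ 2. On the other hand G contains the 3-clique {a, e, g}. A clique must lie in a single bag of any decomposition, so no decomposition can have width below 2. The upper and lower bounds meet at 2, so that is the treewidth.

Treewidth 2.
Bags: B1 = {a, b, f}  B2 = {a, e, f}  B3 = {b, c, f}  B4 = {a, e, g}  B5 = {b, c, i}  B6 = {b, f, h}  B7 = {b, d, h}
Tree: B1–B2, B1–B3, B2–B4, B3–B5, B3–B6, B6–B7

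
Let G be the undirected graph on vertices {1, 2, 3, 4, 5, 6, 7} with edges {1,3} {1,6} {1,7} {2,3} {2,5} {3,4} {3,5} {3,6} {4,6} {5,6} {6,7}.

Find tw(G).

2

A width-2 tree decomposition is:
Bags: B1 = {1, 3, 6}  B2 = {3, 4, 6}  B3 = {3, 5, 6}  B4 = {1, 6, 7}  B5 = {2, 3, 5}
Tree: B1–B2, B1–B3, B1–B4, B3–B5
The largest bag has 3 vertices, giving width 2; this decomposition certifies tw(G) ≤ 2. For the lower bound, the 3 vertices {2, 3, 5} are pairwise adjacent, and any tree decomposition puts a clique entirely inside one bag — forcing width ≥ 2. Therefore the treewidth is 2.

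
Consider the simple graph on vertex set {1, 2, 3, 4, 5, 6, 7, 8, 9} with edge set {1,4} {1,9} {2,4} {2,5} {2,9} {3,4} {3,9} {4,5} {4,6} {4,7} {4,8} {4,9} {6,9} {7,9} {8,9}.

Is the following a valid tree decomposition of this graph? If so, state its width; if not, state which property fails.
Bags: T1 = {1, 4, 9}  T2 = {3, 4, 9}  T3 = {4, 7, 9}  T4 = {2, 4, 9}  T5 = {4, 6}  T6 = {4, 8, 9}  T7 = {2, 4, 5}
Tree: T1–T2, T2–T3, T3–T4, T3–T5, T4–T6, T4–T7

No — edge (9,6) lies in no bag.

A tree decomposition must satisfy three properties: every vertex lies in some bag; for every edge, both endpoints lie together in some bag; and for every vertex, the bags containing it form a connected subtree. Here edge (9,6) lies in no bag, so the decomposition is invalid.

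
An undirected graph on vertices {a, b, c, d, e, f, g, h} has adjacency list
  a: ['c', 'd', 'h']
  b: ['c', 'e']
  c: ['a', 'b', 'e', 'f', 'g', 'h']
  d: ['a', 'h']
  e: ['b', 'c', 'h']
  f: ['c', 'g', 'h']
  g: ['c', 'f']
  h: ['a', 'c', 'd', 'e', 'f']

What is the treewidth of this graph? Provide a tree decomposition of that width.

Treewidth 2.
One optimal decomposition is:
Bags: B1 = {c, f, h}  B2 = {c, f, g}  B3 = {a, c, h}  B4 = {c, e, h}  B5 = {a, d, h}  B6 = {b, c, e}
Tree: B1–B2, B1–B3, B1–B4, B3–B5, B4–B6

Every bag has size at most 3, so the width is 3 − 1 = 2 and tw(G) ≤ 2. On the other hand G contains the 3-clique {a, d, h}. A clique must lie in a single bag of any decomposition, so no decomposition can have width below 2. Hence tw(G) = 2 exactly.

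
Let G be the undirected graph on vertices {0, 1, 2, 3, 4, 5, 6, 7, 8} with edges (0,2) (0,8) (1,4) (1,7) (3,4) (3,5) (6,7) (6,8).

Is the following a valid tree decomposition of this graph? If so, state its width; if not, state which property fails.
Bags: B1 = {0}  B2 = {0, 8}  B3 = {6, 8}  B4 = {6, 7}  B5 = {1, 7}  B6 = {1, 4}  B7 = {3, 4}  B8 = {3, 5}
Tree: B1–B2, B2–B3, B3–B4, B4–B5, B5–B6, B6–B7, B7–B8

No — vertex 2 appears in no bag.

A tree decomposition must satisfy three properties: every vertex lies in some bag; for every edge, both endpoints lie together in some bag; and for every vertex, the bags containing it form a connected subtree. Here vertex 2 appears in no bag, so the decomposition is invalid.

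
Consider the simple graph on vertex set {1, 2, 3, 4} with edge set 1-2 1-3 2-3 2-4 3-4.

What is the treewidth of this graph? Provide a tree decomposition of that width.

Treewidth 2.
One optimal decomposition is:
Bags: B1 = {1, 2, 3}  B2 = {2, 3, 4}
Tree: B1–B2

Every bag has size at most 3, so the width is 3 − 1 = 2 and tw(G) ≤ 2. On the other hand G contains the 3-clique {1, 2, 3}. A clique must lie in a single bag of any decomposition, so no decomposition can have width below 2. Therefore the treewidth is 2.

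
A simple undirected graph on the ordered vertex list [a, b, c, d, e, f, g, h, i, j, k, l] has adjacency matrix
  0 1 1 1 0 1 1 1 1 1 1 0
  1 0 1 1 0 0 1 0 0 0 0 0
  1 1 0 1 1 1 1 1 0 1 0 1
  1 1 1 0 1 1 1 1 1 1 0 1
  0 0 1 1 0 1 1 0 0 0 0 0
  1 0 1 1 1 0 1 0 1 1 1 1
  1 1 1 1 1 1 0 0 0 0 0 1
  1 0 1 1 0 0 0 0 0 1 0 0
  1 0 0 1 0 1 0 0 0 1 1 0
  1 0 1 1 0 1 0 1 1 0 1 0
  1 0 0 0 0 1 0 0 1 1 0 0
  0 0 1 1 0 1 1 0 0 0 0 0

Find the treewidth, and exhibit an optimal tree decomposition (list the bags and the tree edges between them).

Each bag holds 5 vertices, so the decomposition has width 4, which upper-bounds the treewidth. On the other hand G contains the 5-clique {a, c, d, h, j}. A clique must lie in a single bag of any decomposition, so no decomposition can have width below 4. The upper and lower bounds meet at 4, so that is the treewidth.

Treewidth 4.
One such decomposition:
Bags: B1 = {a, c, d, f, j}  B2 = {a, d, f, i, j}  B3 = {a, c, d, f, g}  B4 = {a, b, c, d, g}  B5 = {a, f, i, j, k}  B6 = {c, d, f, g, l}  B7 = {a, c, d, h, j}  B8 = {c, d, e, f, g}
Tree: B1–B2, B1–B3, B3–B4, B2–B5, B3–B6, B1–B7, B3–B8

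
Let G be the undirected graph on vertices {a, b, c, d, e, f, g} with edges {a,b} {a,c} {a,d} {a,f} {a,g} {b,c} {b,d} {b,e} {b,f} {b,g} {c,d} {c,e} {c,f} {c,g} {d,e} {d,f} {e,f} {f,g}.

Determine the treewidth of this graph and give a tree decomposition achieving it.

The largest bag has 5 vertices, giving width 4; this decomposition certifies tw(G) ≤ 4. On the other hand G contains the 5-clique {b, c, d, e, f}. A clique must lie in a single bag of any decomposition, so no decomposition can have width below 4. Hence tw(G) = 4 exactly.

Treewidth 4.
One optimal decomposition is:
Bags: B1 = {a, b, c, d, f}  B2 = {b, c, d, e, f}  B3 = {a, b, c, f, g}
Tree: B1–B2, B1–B3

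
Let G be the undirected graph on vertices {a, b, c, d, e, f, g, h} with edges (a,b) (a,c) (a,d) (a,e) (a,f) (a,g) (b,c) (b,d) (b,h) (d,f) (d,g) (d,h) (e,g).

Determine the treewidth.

2

A width-2 tree decomposition is:
Bags: B1 = {a, b, d}  B2 = {a, d, g}  B3 = {a, d, f}  B4 = {b, d, h}  B5 = {a, e, g}  B6 = {a, b, c}
Tree: B1–B2, B1–B3, B1–B4, B2–B5, B1–B6
Every bag has size at most 3, so the width is 3 − 1 = 2 and tw(G) ≤ 2. Conversely, {b, d, h} is a clique of size 3, and the vertices of any clique must share a bag in every tree decomposition; so some bag has ≥ 3 vertices and tw(G) ≥ 2. Hence tw(G) = 2 exactly.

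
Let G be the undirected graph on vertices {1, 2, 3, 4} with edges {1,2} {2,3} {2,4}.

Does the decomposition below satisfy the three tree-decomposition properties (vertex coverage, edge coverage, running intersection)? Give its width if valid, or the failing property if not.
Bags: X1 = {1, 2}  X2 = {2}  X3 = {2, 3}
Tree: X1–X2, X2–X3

A tree decomposition must satisfy three properties: every vertex lies in some bag; for every edge, both endpoints lie together in some bag; and for every vertex, the bags containing it form a connected subtree. Here vertex 4 appears in no bag, so the decomposition is invalid.

No — vertex 4 appears in no bag.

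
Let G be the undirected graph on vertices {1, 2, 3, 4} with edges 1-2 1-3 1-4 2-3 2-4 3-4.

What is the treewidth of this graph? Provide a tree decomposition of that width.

Treewidth 3.
One such decomposition:
Bags: B1 = {1, 2, 3, 4}
Tree: (single bag)

A single bag containing all 4 vertices is trivially a valid decomposition of width 3. For the lower bound, the 4 vertices {1, 2, 3, 4} are pairwise adjacent, and any tree decomposition puts a clique entirely inside one bag — forcing width ≥ 3. Hence tw(G) = 3 exactly.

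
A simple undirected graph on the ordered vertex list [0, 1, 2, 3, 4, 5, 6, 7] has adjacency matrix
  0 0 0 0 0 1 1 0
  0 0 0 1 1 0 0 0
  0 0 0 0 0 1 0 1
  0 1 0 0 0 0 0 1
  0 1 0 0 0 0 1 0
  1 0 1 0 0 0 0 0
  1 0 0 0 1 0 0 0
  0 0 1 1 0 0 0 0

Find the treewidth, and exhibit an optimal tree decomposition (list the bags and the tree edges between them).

Every bag has size at most 3, so the width is 3 − 1 = 2 and tw(G) ≤ 2. Since 6–4–1–3–7–2–5–0–6 is a cycle in G, G is not acyclic. Forests are exactly the graphs of treewidth ≤ 1, so tw(G) ≥ 2. Therefore the treewidth is 2.

Treewidth 2.
One such decomposition:
Bags: B1 = {1, 4, 6}  B2 = {1, 3, 6}  B3 = {3, 6, 7}  B4 = {2, 6, 7}  B5 = {2, 5, 6}  B6 = {0, 5, 6}
Tree: B1–B2, B2–B3, B3–B4, B4–B5, B5–B6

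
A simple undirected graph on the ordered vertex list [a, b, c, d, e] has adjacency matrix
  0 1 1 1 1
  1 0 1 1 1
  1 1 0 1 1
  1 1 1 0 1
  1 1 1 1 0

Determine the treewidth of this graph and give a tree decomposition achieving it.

Treewidth 4.
Bags: B1 = {a, b, c, d, e}
Tree: (single bag)

A single bag containing all 5 vertices is trivially a valid decomposition of width 4. On the other hand G contains the 5-clique {a, b, c, d, e}. A clique must lie in a single bag of any decomposition, so no decomposition can have width below 4. Therefore the treewidth is 4.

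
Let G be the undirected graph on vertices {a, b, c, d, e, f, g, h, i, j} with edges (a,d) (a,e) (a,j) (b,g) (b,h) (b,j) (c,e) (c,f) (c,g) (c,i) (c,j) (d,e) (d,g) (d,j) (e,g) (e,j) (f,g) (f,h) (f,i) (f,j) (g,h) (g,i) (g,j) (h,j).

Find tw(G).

A width-3 tree decomposition is:
Bags: B1 = {c, f, g, i}  B2 = {c, f, g, j}  B3 = {f, g, h, j}  B4 = {b, g, h, j}  B5 = {c, e, g, j}  B6 = {d, e, g, j}  B7 = {a, d, e, j}
Tree: B1–B2, B2–B3, B3–B4, B2–B5, B5–B6, B6–B7
Every bag has size at most 4, so the width is 4 − 1 = 3 and tw(G) ≤ 3. For the lower bound, the 4 vertices {d, e, g, j} are pairwise adjacent, and any tree decomposition puts a clique entirely inside one bag — forcing width ≥ 3. Combining the bounds, tw(G) = 3.

3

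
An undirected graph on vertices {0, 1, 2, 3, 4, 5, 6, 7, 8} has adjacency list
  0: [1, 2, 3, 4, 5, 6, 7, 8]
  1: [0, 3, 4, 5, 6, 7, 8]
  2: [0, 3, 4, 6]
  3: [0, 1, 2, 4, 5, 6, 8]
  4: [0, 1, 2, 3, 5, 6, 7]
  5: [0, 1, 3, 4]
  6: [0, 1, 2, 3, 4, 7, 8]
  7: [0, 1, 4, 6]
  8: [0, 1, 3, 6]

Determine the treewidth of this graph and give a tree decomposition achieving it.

Treewidth 4.
One such decomposition:
Bags: B1 = {0, 1, 3, 4, 6}  B2 = {0, 2, 3, 4, 6}  B3 = {0, 1, 3, 4, 5}  B4 = {0, 1, 3, 6, 8}  B5 = {0, 1, 4, 6, 7}
Tree: B1–B2, B1–B3, B1–B4, B1–B5

Each bag holds 5 vertices, so the decomposition has width 4, which upper-bounds the treewidth. For the lower bound, the 5 vertices {0, 1, 3, 6, 8} are pairwise adjacent, and any tree decomposition puts a clique entirely inside one bag — forcing width ≥ 4. Therefore the treewidth is 4.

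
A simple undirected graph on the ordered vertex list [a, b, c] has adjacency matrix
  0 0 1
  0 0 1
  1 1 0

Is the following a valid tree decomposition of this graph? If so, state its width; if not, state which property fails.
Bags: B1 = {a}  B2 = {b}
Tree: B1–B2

No — vertex c appears in no bag.

A tree decomposition must satisfy three properties: every vertex lies in some bag; for every edge, both endpoints lie together in some bag; and for every vertex, the bags containing it form a connected subtree. Here vertex c appears in no bag, so the decomposition is invalid.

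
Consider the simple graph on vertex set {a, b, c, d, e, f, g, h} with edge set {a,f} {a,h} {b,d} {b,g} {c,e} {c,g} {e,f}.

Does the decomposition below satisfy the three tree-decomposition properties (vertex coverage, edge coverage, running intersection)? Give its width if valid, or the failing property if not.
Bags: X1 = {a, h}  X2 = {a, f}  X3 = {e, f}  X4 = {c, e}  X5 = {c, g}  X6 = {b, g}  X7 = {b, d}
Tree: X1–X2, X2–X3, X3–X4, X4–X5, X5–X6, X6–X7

Yes; width 1.

Every vertex of G appears in some bag (union = {a, b, c, d, e, f, g, h}); every edge is covered by a bag; and for each vertex v the set of bags containing v is connected in the bag tree. The decomposition is therefore valid. The largest bag has 2 vertices, so the width is 1.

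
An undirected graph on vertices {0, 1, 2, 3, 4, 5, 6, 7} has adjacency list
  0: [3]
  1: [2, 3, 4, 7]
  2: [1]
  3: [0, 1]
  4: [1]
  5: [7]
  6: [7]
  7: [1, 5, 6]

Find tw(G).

A width-1 tree decomposition is:
Bags: B1 = {1, 7}  B2 = {1, 4}  B3 = {1, 2}  B4 = {5, 7}  B5 = {6, 7}  B6 = {1, 3}  B7 = {0, 3}
Tree: B1–B2, B1–B3, B1–B4, B4–B5, B1–B6, B6–B7
Every bag has size at most 2, so the width is 2 − 1 = 1 and tw(G) ≤ 1. Any graph with an edge has treewidth ≥ 1, and G has the edge 7–1. Hence tw(G) = 1 exactly.

1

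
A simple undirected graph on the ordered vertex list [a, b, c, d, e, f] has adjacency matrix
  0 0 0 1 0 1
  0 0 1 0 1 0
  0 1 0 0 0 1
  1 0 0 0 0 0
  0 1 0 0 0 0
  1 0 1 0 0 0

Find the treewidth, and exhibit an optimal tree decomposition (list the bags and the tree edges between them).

The largest bag has 2 vertices, giving width 1; this decomposition certifies tw(G) ≤ 1. Any graph with an edge has treewidth ≥ 1, and G has the edge e–b. Therefore the treewidth is 1.

Treewidth 1.
One optimal decomposition is:
Bags: B1 = {b, e}  B2 = {b, c}  B3 = {c, f}  B4 = {a, f}  B5 = {a, d}
Tree: B1–B2, B2–B3, B3–B4, B4–B5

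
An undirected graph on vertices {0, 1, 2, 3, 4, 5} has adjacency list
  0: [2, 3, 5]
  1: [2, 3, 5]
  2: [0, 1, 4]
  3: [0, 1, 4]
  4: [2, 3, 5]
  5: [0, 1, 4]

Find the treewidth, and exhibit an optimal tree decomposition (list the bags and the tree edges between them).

Every bag has size at most 4, so the width is 4 − 1 = 3 and tw(G) ≤ 3. For the lower bound: the 4 vertex sets {2,4}, {1,3}, {0}, {5} are disjoint, each induces a connected subgraph, and every pair is joined by at least one edge of G. Contracting each set to a single vertex therefore yields K_{4} as a minor, and since treewidth is minor-monotone, tw(G) ≥ tw(K_{4}) = 3. Hence tw(G) = 3 exactly.

Treewidth 3.
One such decomposition:
Bags: B1 = {0, 1, 2, 4}  B2 = {0, 1, 3, 4}  B3 = {0, 1, 4, 5}
Tree: B1–B2, B2–B3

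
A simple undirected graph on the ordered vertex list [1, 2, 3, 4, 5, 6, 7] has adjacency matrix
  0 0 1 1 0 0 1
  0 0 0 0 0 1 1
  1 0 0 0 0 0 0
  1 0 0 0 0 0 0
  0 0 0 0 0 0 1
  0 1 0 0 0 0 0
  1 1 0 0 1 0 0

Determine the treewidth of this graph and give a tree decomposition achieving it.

The largest bag has 2 vertices, giving width 1; this decomposition certifies tw(G) ≤ 1. Since G has at least one edge (e.g. 1–7), it is not an edgeless graph, so tw(G) ≥ 1. Hence tw(G) = 1 exactly.

Treewidth 1.
Bags: B1 = {1, 7}  B2 = {2, 7}  B3 = {2, 6}  B4 = {5, 7}  B5 = {1, 3}  B6 = {1, 4}
Tree: B1–B2, B2–B3, B2–B4, B1–B5, B1–B6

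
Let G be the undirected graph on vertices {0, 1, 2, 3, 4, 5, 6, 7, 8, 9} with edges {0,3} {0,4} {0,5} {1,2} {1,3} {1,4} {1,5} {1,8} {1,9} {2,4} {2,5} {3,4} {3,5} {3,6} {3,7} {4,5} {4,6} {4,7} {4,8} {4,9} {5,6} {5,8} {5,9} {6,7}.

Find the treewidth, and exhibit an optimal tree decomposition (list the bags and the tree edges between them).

The largest bag has 4 vertices, giving width 3; this decomposition certifies tw(G) ≤ 3. On the other hand G contains the 4-clique {0, 3, 4, 5}. A clique must lie in a single bag of any decomposition, so no decomposition can have width below 3. Hence tw(G) = 3 exactly.

Treewidth 3.
Bags: B1 = {1, 4, 5, 8}  B2 = {1, 3, 4, 5}  B3 = {0, 3, 4, 5}  B4 = {1, 4, 5, 9}  B5 = {1, 2, 4, 5}  B6 = {3, 4, 5, 6}  B7 = {3, 4, 6, 7}
Tree: B1–B2, B2–B3, B1–B4, B2–B5, B2–B6, B6–B7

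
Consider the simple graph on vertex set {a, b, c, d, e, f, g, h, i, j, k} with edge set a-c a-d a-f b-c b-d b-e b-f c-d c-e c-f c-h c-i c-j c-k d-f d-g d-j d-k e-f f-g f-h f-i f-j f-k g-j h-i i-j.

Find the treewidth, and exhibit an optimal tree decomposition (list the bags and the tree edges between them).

The largest bag has 4 vertices, giving width 3; this decomposition certifies tw(G) ≤ 3. For the lower bound, the 4 vertices {d, f, g, j} are pairwise adjacent, and any tree decomposition puts a clique entirely inside one bag — forcing width ≥ 3. Therefore the treewidth is 3.

Treewidth 3.
One such decomposition:
Bags: B1 = {c, d, f, k}  B2 = {c, d, f, j}  B3 = {c, f, i, j}  B4 = {a, c, d, f}  B5 = {c, f, h, i}  B6 = {d, f, g, j}  B7 = {b, c, d, f}  B8 = {b, c, e, f}
Tree: B1–B2, B2–B3, B1–B4, B3–B5, B2–B6, B4–B7, B7–B8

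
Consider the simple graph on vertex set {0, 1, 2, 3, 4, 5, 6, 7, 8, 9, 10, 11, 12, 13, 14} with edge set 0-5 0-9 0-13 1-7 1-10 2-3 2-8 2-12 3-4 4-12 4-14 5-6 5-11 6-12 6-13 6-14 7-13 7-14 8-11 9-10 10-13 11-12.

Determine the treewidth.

A width-3 tree decomposition is:
Bags: B1 = {1, 7, 9, 10}  B2 = {7, 9, 10, 13}  B3 = {0, 7, 9, 13}  B4 = {0, 7, 13, 14}  B5 = {0, 6, 13, 14}  B6 = {0, 5, 6, 14}  B7 = {4, 5, 6, 14}  B8 = {4, 5, 6, 12}  B9 = {4, 5, 11, 12}  B10 = {3, 4, 11, 12}  B11 = {2, 3, 11, 12}  B12 = {2, 3, 8, 11}
Tree: B1–B2, B2–B3, B3–B4, B4–B5, B5–B6, B6–B7, B7–B8, B8–B9, B9–B10, B10–B11, B11–B12
The largest bag has 4 vertices, giving width 3; this decomposition certifies tw(G) ≤ 3. For the lower bound: the 4 vertex sets {1,9,10}, {7}, {13}, {0,5,6,14} are disjoint, each induces a connected subgraph, and every pair is joined by at least one edge of G. Contracting each set to a single vertex therefore yields K_{4} as a minor, and since treewidth is minor-monotone, tw(G) ≥ tw(K_{4}) = 3. The upper and lower bounds meet at 3, so that is the treewidth.

3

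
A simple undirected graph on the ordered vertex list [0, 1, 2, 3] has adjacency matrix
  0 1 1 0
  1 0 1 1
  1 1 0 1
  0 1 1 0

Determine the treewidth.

2

A width-2 tree decomposition is:
Bags: B1 = {1, 2, 3}  B2 = {0, 1, 2}
Tree: B1–B2
Every bag has size at most 3, so the width is 3 − 1 = 2 and tw(G) ≤ 2. For the lower bound, the 3 vertices {0, 1, 2} are pairwise adjacent, and any tree decomposition puts a clique entirely inside one bag — forcing width ≥ 2. Combining the bounds, tw(G) = 2.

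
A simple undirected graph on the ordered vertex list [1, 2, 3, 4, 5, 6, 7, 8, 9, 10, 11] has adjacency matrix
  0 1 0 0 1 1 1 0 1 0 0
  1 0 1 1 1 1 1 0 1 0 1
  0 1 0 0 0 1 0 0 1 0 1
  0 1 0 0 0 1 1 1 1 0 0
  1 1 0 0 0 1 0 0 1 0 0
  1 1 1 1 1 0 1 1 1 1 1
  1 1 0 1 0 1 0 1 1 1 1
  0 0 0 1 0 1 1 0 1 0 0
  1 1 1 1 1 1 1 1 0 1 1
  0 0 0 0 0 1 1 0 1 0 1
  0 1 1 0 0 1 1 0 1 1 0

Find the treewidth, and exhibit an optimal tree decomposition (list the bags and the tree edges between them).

Treewidth 4.
One optimal decomposition is:
Bags: B1 = {2, 4, 6, 7, 9}  B2 = {4, 6, 7, 8, 9}  B3 = {2, 6, 7, 9, 11}  B4 = {1, 2, 6, 7, 9}  B5 = {1, 2, 5, 6, 9}  B6 = {2, 3, 6, 9, 11}  B7 = {6, 7, 9, 10, 11}
Tree: B1–B2, B1–B3, B3–B4, B4–B5, B3–B6, B3–B7

The largest bag has 5 vertices, giving width 4; this decomposition certifies tw(G) ≤ 4. For the lower bound, the 5 vertices {4, 6, 7, 8, 9} are pairwise adjacent, and any tree decomposition puts a clique entirely inside one bag — forcing width ≥ 4. Therefore the treewidth is 4.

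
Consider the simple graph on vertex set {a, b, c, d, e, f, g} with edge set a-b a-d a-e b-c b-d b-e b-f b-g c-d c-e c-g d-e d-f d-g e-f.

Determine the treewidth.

3

A width-3 tree decomposition is:
Bags: B1 = {b, c, d, g}  B2 = {b, c, d, e}  B3 = {b, d, e, f}  B4 = {a, b, d, e}
Tree: B1–B2, B2–B3, B2–B4
Every bag has size at most 4, so the width is 4 − 1 = 3 and tw(G) ≤ 3. Conversely, {b, c, d, g} is a clique of size 4, and the vertices of any clique must share a bag in every tree decomposition; so some bag has ≥ 4 vertices and tw(G) ≥ 3. Combining the bounds, tw(G) = 3.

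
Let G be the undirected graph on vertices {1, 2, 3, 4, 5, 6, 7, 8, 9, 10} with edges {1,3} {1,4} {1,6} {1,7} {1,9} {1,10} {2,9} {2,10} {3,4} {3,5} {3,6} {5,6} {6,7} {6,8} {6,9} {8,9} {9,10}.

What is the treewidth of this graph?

2

A width-2 tree decomposition is:
Bags: B1 = {1, 9, 10}  B2 = {1, 6, 9}  B3 = {6, 8, 9}  B4 = {1, 3, 6}  B5 = {1, 6, 7}  B6 = {1, 3, 4}  B7 = {2, 9, 10}  B8 = {3, 5, 6}
Tree: B1–B2, B2–B3, B2–B4, B4–B5, B4–B6, B1–B7, B4–B8
The largest bag has 3 vertices, giving width 2; this decomposition certifies tw(G) ≤ 2. Conversely, {6, 8, 9} is a clique of size 3, and the vertices of any clique must share a bag in every tree decomposition; so some bag has ≥ 3 vertices and tw(G) ≥ 2. Hence tw(G) = 2 exactly.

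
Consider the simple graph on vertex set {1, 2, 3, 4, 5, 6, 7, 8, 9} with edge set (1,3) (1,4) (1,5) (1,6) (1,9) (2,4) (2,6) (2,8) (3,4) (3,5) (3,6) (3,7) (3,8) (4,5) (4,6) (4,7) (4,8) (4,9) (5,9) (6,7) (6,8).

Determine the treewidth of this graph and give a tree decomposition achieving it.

Treewidth 3.
One such decomposition:
Bags: B1 = {1, 3, 4, 5}  B2 = {1, 4, 5, 9}  B3 = {1, 3, 4, 6}  B4 = {3, 4, 6, 7}  B5 = {3, 4, 6, 8}  B6 = {2, 4, 6, 8}
Tree: B1–B2, B1–B3, B3–B4, B4–B5, B5–B6

The largest bag has 4 vertices, giving width 3; this decomposition certifies tw(G) ≤ 3. On the other hand G contains the 4-clique {1, 4, 5, 9}. A clique must lie in a single bag of any decomposition, so no decomposition can have width below 3. The upper and lower bounds meet at 3, so that is the treewidth.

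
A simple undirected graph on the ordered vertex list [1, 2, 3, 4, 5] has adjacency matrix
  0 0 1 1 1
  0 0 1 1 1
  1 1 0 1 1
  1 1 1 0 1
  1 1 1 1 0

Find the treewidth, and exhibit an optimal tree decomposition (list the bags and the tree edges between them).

Treewidth 3.
Bags: B1 = {2, 3, 4, 5}  B2 = {1, 3, 4, 5}
Tree: B1–B2

Each bag holds 4 vertices, so the decomposition has width 3, which upper-bounds the treewidth. On the other hand G contains the 4-clique {1, 3, 4, 5}. A clique must lie in a single bag of any decomposition, so no decomposition can have width below 3. Hence tw(G) = 3 exactly.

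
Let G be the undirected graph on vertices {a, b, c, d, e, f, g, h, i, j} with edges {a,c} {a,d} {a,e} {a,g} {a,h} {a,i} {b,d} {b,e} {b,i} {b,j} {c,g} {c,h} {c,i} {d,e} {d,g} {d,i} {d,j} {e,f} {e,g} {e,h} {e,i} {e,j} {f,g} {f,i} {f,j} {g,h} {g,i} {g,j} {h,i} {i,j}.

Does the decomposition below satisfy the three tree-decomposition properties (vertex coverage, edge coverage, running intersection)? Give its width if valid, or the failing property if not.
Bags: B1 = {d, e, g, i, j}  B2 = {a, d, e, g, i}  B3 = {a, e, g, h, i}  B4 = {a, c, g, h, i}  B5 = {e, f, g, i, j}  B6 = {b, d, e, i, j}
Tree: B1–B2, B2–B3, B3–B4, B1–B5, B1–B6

Every vertex of G appears in some bag (union = {a, b, c, d, e, f, g, h, i, j}); every edge is covered by a bag; and for each vertex v the set of bags containing v is connected in the bag tree. The decomposition is therefore valid. The largest bag has 5 vertices, so the width is 4.

Yes; width 4.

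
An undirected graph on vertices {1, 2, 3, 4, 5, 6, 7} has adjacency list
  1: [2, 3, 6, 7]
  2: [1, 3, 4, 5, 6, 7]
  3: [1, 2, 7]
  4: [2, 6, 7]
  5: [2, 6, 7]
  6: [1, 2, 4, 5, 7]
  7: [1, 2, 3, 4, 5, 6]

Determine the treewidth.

3

A width-3 tree decomposition is:
Bags: B1 = {1, 2, 3, 7}  B2 = {1, 2, 6, 7}  B3 = {2, 5, 6, 7}  B4 = {2, 4, 6, 7}
Tree: B1–B2, B2–B3, B2–B4
Each bag holds 4 vertices, so the decomposition has width 3, which upper-bounds the treewidth. On the other hand G contains the 4-clique {1, 2, 3, 7}. A clique must lie in a single bag of any decomposition, so no decomposition can have width below 3. Hence tw(G) = 3 exactly.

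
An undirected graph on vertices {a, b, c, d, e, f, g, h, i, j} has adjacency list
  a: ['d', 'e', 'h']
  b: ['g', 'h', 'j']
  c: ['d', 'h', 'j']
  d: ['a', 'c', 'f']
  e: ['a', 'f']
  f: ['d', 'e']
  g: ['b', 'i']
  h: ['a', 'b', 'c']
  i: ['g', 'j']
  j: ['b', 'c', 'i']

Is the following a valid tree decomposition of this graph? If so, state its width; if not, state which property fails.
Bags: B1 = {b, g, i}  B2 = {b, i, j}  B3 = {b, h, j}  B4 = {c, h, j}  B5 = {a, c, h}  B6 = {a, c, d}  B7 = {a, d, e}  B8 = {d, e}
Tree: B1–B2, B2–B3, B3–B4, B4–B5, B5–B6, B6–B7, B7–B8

No — vertex f appears in no bag.

A tree decomposition must satisfy three properties: every vertex lies in some bag; for every edge, both endpoints lie together in some bag; and for every vertex, the bags containing it form a connected subtree. Here vertex f appears in no bag, so the decomposition is invalid.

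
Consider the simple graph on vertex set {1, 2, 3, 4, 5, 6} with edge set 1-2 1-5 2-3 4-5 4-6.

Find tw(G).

A width-1 tree decomposition is:
Bags: B1 = {2, 3}  B2 = {1, 2}  B3 = {1, 5}  B4 = {4, 5}  B5 = {4, 6}
Tree: B1–B2, B2–B3, B3–B4, B4–B5
The largest bag has 2 vertices, giving width 1; this decomposition certifies tw(G) ≤ 1. G has an edge, so its treewidth is at least 1. The upper and lower bounds meet at 1, so that is the treewidth.

1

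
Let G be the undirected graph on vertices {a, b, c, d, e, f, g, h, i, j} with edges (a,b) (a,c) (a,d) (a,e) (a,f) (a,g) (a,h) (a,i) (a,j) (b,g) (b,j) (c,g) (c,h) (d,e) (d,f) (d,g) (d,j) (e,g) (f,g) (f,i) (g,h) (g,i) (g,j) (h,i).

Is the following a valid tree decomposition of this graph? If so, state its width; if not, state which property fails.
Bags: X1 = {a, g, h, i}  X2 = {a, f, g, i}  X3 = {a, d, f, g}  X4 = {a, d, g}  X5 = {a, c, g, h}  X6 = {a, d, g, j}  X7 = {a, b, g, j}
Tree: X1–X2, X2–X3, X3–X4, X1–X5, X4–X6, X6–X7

No — vertex e appears in no bag.

A tree decomposition must satisfy three properties: every vertex lies in some bag; for every edge, both endpoints lie together in some bag; and for every vertex, the bags containing it form a connected subtree. Here vertex e appears in no bag, so the decomposition is invalid.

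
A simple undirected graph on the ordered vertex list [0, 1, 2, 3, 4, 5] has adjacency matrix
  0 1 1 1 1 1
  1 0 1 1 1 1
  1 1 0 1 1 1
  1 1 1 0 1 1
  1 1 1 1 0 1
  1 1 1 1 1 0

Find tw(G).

5

A width-5 tree decomposition is:
Bags: B1 = {0, 1, 2, 3, 4, 5}
Tree: (single bag)
A single bag containing all 6 vertices is trivially a valid decomposition of width 5. On the other hand G contains the 6-clique {0, 1, 2, 3, 4, 5}. A clique must lie in a single bag of any decomposition, so no decomposition can have width below 5. Hence tw(G) = 5 exactly.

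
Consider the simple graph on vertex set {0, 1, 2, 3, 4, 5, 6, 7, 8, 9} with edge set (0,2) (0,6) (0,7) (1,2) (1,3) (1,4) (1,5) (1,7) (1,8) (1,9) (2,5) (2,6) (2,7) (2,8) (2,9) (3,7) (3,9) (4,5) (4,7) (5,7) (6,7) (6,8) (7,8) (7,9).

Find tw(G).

A width-3 tree decomposition is:
Bags: B1 = {1, 2, 5, 7}  B2 = {1, 2, 7, 8}  B3 = {1, 2, 7, 9}  B4 = {1, 3, 7, 9}  B5 = {2, 6, 7, 8}  B6 = {0, 2, 6, 7}  B7 = {1, 4, 5, 7}
Tree: B1–B2, B1–B3, B3–B4, B2–B5, B5–B6, B1–B7
Each bag holds 4 vertices, so the decomposition has width 3, which upper-bounds the treewidth. For the lower bound, the 4 vertices {0, 2, 6, 7} are pairwise adjacent, and any tree decomposition puts a clique entirely inside one bag — forcing width ≥ 3. Therefore the treewidth is 3.

3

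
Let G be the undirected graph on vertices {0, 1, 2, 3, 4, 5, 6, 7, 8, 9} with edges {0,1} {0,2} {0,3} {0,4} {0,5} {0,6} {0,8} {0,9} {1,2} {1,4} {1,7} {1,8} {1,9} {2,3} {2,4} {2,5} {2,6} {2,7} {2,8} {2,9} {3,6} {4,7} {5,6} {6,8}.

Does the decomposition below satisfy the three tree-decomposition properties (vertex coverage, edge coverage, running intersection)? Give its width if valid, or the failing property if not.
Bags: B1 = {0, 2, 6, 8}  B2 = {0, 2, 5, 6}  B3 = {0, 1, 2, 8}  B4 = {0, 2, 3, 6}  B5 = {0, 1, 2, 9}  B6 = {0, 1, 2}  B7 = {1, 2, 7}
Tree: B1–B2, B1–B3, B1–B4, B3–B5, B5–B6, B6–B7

A tree decomposition must satisfy three properties: every vertex lies in some bag; for every edge, both endpoints lie together in some bag; and for every vertex, the bags containing it form a connected subtree. Here vertex 4 appears in no bag, so the decomposition is invalid.

No — vertex 4 appears in no bag.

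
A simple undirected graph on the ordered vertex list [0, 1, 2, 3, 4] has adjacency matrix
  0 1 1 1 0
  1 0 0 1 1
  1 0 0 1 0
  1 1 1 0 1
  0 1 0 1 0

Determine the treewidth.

A width-2 tree decomposition is:
Bags: B1 = {0, 1, 3}  B2 = {1, 3, 4}  B3 = {0, 2, 3}
Tree: B1–B2, B1–B3
The largest bag has 3 vertices, giving width 2; this decomposition certifies tw(G) ≤ 2. On the other hand G contains the 3-clique {0, 1, 3}. A clique must lie in a single bag of any decomposition, so no decomposition can have width below 2. Hence tw(G) = 2 exactly.

2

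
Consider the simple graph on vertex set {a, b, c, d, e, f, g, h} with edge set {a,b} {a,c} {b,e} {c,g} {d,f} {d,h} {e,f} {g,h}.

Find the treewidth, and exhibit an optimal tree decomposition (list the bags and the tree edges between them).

Treewidth 2.
Bags: B1 = {a, b, e}  B2 = {a, c, e}  B3 = {c, e, g}  B4 = {e, g, h}  B5 = {d, e, h}  B6 = {d, e, f}
Tree: B1–B2, B2–B3, B3–B4, B4–B5, B5–B6

Each bag holds 3 vertices, so the decomposition has width 2, which upper-bounds the treewidth. The edges e–b–a–c–g–h–d–f–e form a cycle, so G is not a tree and its treewidth is at least 2. The upper and lower bounds meet at 2, so that is the treewidth.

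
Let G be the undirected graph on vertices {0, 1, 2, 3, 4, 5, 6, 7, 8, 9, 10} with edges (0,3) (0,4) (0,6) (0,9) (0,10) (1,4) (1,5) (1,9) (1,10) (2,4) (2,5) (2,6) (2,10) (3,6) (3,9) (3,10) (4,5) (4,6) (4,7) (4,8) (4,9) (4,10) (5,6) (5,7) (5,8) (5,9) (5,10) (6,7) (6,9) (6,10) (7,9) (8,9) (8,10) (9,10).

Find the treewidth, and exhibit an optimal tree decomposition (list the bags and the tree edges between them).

Treewidth 4.
One such decomposition:
Bags: B1 = {1, 4, 5, 9, 10}  B2 = {4, 5, 6, 9, 10}  B3 = {4, 5, 6, 7, 9}  B4 = {4, 5, 8, 9, 10}  B5 = {0, 4, 6, 9, 10}  B6 = {2, 4, 5, 6, 10}  B7 = {0, 3, 6, 9, 10}
Tree: B1–B2, B2–B3, B1–B4, B2–B5, B2–B6, B5–B7

Every bag has size at most 5, so the width is 5 − 1 = 4 and tw(G) ≤ 4. On the other hand G contains the 5-clique {0, 3, 6, 9, 10}. A clique must lie in a single bag of any decomposition, so no decomposition can have width below 4. Therefore the treewidth is 4.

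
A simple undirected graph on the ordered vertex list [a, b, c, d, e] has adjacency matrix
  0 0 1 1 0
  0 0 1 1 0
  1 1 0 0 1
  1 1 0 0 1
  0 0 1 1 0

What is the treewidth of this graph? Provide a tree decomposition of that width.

Every bag has size at most 3, so the width is 3 − 1 = 2 and tw(G) ≤ 2. For the lower bound, G contains the cycle a–c–e–d–a, so G is not a forest; only forests have treewidth ≤ 1, hence tw(G) ≥ 2. The upper and lower bounds meet at 2, so that is the treewidth.

Treewidth 2.
Bags: B1 = {a, c, d}  B2 = {c, d, e}  B3 = {b, c, d}
Tree: B1–B2, B2–B3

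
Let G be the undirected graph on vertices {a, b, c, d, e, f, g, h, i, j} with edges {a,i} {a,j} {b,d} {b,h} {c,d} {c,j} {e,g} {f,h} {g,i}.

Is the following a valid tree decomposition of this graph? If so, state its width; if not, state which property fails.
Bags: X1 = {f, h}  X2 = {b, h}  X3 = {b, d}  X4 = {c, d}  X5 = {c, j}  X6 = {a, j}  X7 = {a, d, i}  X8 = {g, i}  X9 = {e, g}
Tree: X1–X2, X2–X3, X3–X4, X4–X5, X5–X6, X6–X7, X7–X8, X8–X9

A tree decomposition must satisfy three properties: every vertex lies in some bag; for every edge, both endpoints lie together in some bag; and for every vertex, the bags containing it form a connected subtree. Here bags containing vertex d are not connected in the tree, so the decomposition is invalid.

No — bags containing vertex d are not connected in the tree.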